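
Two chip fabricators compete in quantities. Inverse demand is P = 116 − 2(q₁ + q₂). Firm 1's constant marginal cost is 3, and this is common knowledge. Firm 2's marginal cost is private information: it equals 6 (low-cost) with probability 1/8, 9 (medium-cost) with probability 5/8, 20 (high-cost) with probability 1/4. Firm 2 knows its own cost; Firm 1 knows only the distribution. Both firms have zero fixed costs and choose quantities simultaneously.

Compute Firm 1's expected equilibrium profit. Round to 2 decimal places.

Firm 2 with cost c maximizes (116 − 2(q₁+q₂) − c)·q₂, giving q₂(c) = (116 − c − 2q₁)/4.
E[c₂] = 1/8·6 + 5/8·9 + 1/4·20 = 11.375
Firm 1's FOC against E[q₂] yields q₁ = (116 − 2·3 + E[c₂])/6 = (116 − 6 + 11.375)/6 = 20.2292.
E[P] = 116 − 2·(q₁ + E[q₂]) = 43.4583; Firm 1's expected profit = (E[P] − 3)·q₁ = (43.4583 − 3)·20.2292 = 818.438.

818.44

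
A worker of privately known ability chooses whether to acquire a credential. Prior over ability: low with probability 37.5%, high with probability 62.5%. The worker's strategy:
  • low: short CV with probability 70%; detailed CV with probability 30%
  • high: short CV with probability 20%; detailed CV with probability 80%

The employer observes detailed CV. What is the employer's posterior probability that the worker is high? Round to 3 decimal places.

P(detailed CV) = 0.375·0.3 + 0.625·0.8 = 0.6125
P(high | detailed CV) = (0.625·0.8) / 0.6125 = 0.5 / 0.6125 = 0.816327

0.816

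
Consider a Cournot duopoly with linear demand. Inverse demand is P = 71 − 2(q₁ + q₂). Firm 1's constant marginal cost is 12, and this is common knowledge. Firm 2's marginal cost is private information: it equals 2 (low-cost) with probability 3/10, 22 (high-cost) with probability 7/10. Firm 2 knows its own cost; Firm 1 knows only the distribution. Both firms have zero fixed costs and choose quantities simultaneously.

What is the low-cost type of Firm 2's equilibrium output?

Each type of Firm 2 best-responds to q₁; Firm 1 best-responds to the expected q₂ over Firm 2's types.
Firm 2 with cost c maximizes (71 − 2(q₁+q₂) − c)·q₂, giving q₂(c) = (71 − c − 2q₁)/4.
E[c₂] = 3/10·2 + 7/10·22 = 16
Firm 1's FOC against E[q₂] yields q₁ = (71 − 2·12 + E[c₂])/6 = (71 − 24 + 16)/6 = 10.5.
q₂(low-cost) = (71 − 2 − 2·10.5)/4 = 12.

12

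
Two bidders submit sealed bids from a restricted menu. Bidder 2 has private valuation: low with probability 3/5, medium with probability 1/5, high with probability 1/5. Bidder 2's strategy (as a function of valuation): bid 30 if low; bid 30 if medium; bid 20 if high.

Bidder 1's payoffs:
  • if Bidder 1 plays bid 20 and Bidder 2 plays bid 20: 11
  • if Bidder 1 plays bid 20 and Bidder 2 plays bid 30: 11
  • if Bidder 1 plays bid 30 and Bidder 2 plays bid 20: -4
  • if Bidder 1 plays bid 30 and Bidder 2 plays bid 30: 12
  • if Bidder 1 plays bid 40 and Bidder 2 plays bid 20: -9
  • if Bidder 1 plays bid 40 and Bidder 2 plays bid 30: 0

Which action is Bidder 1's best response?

bid 20

E[bid 20] = 3/5·(11) + 1/5·(11) + 1/5·(11) = 11
E[bid 30] = 3/5·(12) + 1/5·(12) + 1/5·(-4) = 44/5
E[bid 40] = 3/5·(0) + 1/5·(0) + 1/5·(-9) = -9/5
Best response: bid 20 (11 is the largest).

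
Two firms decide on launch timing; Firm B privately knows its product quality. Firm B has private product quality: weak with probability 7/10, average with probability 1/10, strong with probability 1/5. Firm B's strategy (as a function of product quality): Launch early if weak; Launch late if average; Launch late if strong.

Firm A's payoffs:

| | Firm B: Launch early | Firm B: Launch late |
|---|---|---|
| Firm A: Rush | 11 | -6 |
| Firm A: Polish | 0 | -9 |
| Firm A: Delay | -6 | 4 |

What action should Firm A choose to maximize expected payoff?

Compute Firm A's expected payoff for each action, taking the expectation over Firm B's type.
E[Rush] = 7/10·(11) + 1/10·(-6) + 1/5·(-6) = 59/10
E[Polish] = 7/10·(0) + 1/10·(-9) + 1/5·(-9) = -27/10
E[Delay] = 7/10·(-6) + 1/10·(4) + 1/5·(4) = -3
Best response: Rush (59/10 is the largest).

Rush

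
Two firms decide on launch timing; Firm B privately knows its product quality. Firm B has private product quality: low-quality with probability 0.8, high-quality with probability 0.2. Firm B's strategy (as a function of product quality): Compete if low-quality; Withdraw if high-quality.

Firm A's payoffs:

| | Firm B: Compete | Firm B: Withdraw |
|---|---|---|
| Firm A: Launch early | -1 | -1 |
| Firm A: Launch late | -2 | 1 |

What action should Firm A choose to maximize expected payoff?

E[Launch early] = 0.8·(-1) + 0.2·(-1) = -1
E[Launch late] = 0.8·(-2) + 0.2·(1) = -1.4
Best response: Launch early (-1 is the largest).

Launch early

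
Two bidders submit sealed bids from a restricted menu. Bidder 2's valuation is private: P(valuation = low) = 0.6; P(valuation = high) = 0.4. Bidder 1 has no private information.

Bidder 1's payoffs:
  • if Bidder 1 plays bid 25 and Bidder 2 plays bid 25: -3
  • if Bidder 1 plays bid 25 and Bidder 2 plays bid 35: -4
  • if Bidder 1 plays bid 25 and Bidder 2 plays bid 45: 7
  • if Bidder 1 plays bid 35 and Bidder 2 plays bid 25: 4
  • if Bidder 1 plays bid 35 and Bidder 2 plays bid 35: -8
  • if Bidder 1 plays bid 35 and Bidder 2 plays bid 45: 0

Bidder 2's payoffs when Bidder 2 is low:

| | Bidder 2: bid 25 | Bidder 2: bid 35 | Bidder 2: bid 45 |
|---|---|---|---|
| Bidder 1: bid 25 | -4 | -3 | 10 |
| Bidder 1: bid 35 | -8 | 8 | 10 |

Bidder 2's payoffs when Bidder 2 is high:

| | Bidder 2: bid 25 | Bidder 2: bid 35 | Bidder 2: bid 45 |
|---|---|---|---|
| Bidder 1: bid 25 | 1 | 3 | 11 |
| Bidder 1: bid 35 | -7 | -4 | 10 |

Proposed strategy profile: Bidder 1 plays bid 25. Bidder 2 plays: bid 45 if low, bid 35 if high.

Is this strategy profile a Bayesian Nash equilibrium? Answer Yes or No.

No

Bidder 1 plays bid 25: E[bid 25] = 0.6·(7) + 0.4·(-4) = 2.6; E[bid 35] = -3.2. Best-responding. ✓
Bidder 2 (valuation low), facing bid 25: bid 25 gives -4, bid 35 gives -3, bid 45 gives 10. Proposed bid 45 is best. ✓
Bidder 2 (valuation high), facing bid 25: bid 25 gives 1, bid 35 gives 3, bid 45 gives 11. Proposed bid 35 is not best — profitable deviation exists. ✗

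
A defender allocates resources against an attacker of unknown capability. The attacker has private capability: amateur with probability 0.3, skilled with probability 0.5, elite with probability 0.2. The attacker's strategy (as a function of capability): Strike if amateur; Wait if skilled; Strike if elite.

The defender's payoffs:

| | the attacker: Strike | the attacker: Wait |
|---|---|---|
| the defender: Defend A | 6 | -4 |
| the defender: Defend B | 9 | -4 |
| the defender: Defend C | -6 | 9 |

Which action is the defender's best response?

Defend B

E[Defend A] = 0.3·(6) + 0.5·(-4) + 0.2·(6) = 1
E[Defend B] = 0.3·(9) + 0.5·(-4) + 0.2·(9) = 2.5
E[Defend C] = 0.3·(-6) + 0.5·(9) + 0.2·(-6) = 1.5
Best response: Defend B (2.5 is the largest).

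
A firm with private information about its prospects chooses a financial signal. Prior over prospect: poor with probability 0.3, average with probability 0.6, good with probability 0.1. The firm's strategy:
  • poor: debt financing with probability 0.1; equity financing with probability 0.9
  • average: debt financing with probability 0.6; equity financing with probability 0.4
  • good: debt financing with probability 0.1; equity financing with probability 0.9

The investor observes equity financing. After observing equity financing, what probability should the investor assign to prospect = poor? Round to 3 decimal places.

0.450

P(equity financing) = 0.3·0.9 + 0.6·0.4 + 0.1·0.9 = 0.6
P(poor | equity financing) = (0.3·0.9) / 0.6 = 0.27 / 0.6 = 0.45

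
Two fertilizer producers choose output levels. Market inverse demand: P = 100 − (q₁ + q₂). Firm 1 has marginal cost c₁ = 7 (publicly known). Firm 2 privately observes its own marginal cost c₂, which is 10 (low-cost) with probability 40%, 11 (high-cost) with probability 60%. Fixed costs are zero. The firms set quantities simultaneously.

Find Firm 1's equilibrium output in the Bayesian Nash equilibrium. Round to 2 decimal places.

32.20

Type-c best response for Firm 2: q₂(c) = (100 − c)/2 − q₁/2.
Firm 1 maximizes expected profit; its first-order condition is 100 − 2q₁ − E[q₂] − 7 = 0.
Substituting E[q₂] and solving: E[c₂] = 10.6, so q₁ = (100 − 2·7 + 10.6)/3 = 32.2.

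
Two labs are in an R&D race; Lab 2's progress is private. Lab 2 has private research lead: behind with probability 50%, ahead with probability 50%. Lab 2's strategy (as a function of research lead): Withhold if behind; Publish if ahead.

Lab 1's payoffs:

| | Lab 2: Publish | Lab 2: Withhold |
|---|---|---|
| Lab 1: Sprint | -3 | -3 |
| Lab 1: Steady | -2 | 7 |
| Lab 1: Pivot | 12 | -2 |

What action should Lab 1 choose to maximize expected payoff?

E[Sprint] = 0.5·(-3) + 0.5·(-3) = -3
E[Steady] = 0.5·(7) + 0.5·(-2) = 2.5
E[Pivot] = 0.5·(-2) + 0.5·(12) = 5
Best response: Pivot (5 is the largest).

Pivot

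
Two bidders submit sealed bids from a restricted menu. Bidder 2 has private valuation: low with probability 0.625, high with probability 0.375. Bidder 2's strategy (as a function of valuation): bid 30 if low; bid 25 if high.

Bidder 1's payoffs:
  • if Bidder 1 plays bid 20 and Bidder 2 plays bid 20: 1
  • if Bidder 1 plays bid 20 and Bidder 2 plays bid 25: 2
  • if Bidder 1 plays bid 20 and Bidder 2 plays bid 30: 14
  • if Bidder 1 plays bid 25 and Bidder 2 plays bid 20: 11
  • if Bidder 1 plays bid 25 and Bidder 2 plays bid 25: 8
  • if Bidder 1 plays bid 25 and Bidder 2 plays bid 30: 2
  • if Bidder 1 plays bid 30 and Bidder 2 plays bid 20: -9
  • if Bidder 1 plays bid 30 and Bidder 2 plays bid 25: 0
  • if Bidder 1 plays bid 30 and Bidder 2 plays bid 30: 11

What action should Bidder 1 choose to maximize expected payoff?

E[bid 20] = 0.625·(14) + 0.375·(2) = 9.5
E[bid 25] = 0.625·(2) + 0.375·(8) = 4.25
E[bid 30] = 0.625·(11) + 0.375·(0) = 6.875
Best response: bid 20 (9.5 is the largest).

bid 20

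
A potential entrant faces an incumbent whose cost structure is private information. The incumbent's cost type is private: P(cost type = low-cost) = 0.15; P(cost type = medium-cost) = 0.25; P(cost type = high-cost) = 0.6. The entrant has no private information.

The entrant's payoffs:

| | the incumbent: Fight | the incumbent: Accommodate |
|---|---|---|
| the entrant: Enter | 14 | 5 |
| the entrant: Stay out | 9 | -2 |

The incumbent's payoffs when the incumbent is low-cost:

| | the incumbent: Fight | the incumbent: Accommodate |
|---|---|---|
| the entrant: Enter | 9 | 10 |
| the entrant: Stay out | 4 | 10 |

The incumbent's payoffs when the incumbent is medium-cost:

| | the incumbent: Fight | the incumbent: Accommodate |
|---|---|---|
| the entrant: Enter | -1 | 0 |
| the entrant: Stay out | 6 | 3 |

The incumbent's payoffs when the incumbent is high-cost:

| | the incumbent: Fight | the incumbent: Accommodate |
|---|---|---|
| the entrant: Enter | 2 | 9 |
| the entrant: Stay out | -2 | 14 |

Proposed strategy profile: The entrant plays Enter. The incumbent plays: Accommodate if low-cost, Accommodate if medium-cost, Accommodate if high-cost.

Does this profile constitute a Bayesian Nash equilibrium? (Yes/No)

Yes

The entrant plays Enter: E[Enter] = 0.15·(5) + 0.25·(5) + 0.6·(5) = 5; E[Stay out] = -2. Best-responding. ✓
The incumbent (cost type low-cost), facing Enter: Fight gives 9, Accommodate gives 10. Proposed Accommodate is best. ✓
The incumbent (cost type medium-cost), facing Enter: Fight gives -1, Accommodate gives 0. Proposed Accommodate is best. ✓
The incumbent (cost type high-cost), facing Enter: Fight gives 2, Accommodate gives 9. Proposed Accommodate is best. ✓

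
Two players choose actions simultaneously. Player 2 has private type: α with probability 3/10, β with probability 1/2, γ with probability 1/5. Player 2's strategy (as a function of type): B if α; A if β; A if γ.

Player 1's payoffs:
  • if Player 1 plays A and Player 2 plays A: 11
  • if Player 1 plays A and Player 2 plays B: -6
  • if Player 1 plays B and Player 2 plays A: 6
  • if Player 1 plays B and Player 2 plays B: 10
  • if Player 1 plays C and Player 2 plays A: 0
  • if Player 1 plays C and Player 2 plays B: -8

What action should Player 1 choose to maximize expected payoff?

B

Compute Player 1's expected payoff for each action, taking the expectation over Player 2's type.
E[A] = 3/10·(-6) + 1/2·(11) + 1/5·(11) = 59/10
E[B] = 3/10·(10) + 1/2·(6) + 1/5·(6) = 36/5
E[C] = 3/10·(-8) + 1/2·(0) + 1/5·(0) = -12/5
Best response: B (36/5 is the largest).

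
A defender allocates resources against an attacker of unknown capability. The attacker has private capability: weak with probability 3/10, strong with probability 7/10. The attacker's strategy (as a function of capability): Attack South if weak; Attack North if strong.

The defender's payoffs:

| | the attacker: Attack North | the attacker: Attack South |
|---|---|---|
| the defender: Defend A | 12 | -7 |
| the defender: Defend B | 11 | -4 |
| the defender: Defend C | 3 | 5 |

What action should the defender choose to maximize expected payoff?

Compute the defender's expected payoff for each action, taking the expectation over the attacker's type.
E[Defend A] = 3/10·(-7) + 7/10·(12) = 63/10
E[Defend B] = 3/10·(-4) + 7/10·(11) = 13/2
E[Defend C] = 3/10·(5) + 7/10·(3) = 18/5
Best response: Defend B (13/2 is the largest).

Defend B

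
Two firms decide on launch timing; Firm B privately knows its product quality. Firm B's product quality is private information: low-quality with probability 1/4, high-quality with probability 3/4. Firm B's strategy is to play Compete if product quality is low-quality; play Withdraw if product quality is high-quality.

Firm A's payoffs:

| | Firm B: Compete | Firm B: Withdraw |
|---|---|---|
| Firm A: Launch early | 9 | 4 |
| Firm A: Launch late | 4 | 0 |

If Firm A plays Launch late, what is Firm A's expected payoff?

E[Launch late] = 1/4·4 + 3/4·0 = 1 + 0 = 1

1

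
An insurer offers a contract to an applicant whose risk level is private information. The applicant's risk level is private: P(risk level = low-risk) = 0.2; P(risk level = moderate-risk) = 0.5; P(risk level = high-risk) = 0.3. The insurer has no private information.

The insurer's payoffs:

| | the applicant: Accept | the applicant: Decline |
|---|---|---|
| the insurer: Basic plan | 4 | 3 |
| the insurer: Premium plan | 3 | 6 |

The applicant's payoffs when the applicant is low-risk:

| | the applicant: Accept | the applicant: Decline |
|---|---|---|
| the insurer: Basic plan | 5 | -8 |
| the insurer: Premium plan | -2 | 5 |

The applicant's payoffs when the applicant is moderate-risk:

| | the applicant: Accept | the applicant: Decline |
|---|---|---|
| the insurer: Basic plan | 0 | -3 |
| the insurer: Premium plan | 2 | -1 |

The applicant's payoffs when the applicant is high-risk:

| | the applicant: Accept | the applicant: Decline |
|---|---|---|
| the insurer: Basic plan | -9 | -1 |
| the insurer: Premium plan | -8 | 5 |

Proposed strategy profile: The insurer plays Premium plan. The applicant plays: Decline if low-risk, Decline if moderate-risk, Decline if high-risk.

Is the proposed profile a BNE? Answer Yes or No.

The insurer plays Premium plan: E[Premium plan] = 0.2·(6) + 0.5·(6) + 0.3·(6) = 6; E[Basic plan] = 3. Best-responding. ✓
The applicant (risk level low-risk), facing Premium plan: Accept gives -2, Decline gives 5. Proposed Decline is best. ✓
The applicant (risk level moderate-risk), facing Premium plan: Accept gives 2, Decline gives -1. Proposed Decline is not best — profitable deviation exists. ✗
The applicant (risk level high-risk), facing Premium plan: Accept gives -8, Decline gives 5. Proposed Decline is best. ✓

No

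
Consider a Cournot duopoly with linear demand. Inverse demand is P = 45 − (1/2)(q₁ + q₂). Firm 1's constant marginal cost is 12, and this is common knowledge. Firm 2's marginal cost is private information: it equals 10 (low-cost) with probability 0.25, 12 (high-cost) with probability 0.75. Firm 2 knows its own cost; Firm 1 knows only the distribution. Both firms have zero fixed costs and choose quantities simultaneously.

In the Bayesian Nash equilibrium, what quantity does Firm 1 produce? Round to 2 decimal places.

21.67

Firm 2 with cost c maximizes (45 − (1/2)(q₁+q₂) − c)·q₂, giving q₂(c) = (45 − c − (1/2)q₁).
E[c₂] = 0.25·10 + 0.75·12 = 11.5
Firm 1's FOC against E[q₂] yields q₁ = (45 − 2·12 + E[c₂])/(3/2) = (45 − 24 + 11.5)/(3/2) = 21.6667.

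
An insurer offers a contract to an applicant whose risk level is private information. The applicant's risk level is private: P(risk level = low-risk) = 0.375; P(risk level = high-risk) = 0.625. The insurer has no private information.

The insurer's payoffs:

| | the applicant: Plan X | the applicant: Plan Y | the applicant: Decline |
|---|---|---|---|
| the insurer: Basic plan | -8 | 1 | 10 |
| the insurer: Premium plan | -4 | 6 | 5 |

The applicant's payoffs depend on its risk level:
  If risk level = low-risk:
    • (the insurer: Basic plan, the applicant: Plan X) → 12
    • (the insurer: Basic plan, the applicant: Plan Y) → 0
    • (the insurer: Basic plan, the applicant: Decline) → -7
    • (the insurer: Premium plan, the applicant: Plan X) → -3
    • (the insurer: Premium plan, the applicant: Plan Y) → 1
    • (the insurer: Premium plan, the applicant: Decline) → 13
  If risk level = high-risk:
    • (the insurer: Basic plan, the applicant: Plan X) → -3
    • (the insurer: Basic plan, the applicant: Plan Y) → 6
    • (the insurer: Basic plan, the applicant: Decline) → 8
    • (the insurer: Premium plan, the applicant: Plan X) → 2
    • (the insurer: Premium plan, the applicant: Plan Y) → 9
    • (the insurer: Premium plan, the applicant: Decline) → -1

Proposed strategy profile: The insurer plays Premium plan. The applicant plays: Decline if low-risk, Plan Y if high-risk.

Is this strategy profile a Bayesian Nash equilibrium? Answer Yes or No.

Yes

The insurer plays Premium plan: E[Premium plan] = 0.375·(5) + 0.625·(6) = 5.625; E[Basic plan] = 4.375. Best-responding. ✓
The applicant (risk level low-risk), facing Premium plan: Plan X gives -3, Plan Y gives 1, Decline gives 13. Proposed Decline is best. ✓
The applicant (risk level high-risk), facing Premium plan: Plan X gives 2, Plan Y gives 9, Decline gives -1. Proposed Plan Y is best. ✓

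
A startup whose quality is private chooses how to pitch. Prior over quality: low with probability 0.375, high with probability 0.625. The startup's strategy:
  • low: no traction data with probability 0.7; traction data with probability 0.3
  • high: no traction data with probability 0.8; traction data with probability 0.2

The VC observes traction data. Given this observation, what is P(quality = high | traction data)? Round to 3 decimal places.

0.526

P(traction data) = 0.375·0.3 + 0.625·0.2 = 0.2375
P(high | traction data) = (0.625·0.2) / 0.2375 = 0.125 / 0.2375 = 0.526316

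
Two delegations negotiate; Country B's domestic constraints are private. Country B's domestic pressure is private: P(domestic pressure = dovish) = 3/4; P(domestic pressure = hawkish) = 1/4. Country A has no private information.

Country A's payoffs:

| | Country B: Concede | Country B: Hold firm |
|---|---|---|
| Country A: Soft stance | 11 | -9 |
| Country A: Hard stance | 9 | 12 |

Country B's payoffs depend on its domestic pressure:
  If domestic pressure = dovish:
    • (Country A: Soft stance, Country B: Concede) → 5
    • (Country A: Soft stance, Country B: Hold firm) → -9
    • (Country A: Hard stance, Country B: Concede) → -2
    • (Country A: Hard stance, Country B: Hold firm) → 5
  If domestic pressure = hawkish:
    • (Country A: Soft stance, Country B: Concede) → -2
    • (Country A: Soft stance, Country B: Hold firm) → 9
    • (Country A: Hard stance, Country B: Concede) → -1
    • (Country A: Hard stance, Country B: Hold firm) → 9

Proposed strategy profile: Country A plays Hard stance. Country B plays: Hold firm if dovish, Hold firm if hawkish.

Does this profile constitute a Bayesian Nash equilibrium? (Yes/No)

Yes

Country A plays Hard stance: E[Hard stance] = 3/4·(12) + 1/4·(12) = 12; E[Soft stance] = -9. Best-responding. ✓
Country B (domestic pressure dovish), facing Hard stance: Concede gives -2, Hold firm gives 5. Proposed Hold firm is best. ✓
Country B (domestic pressure hawkish), facing Hard stance: Concede gives -1, Hold firm gives 9. Proposed Hold firm is best. ✓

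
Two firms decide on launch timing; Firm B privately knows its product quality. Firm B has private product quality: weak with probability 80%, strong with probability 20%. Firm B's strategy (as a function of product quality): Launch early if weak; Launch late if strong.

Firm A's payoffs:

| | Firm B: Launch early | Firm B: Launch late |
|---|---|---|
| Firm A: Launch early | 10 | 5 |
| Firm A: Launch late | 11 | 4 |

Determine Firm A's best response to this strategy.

Launch late

E[Launch early] = 0.8·(10) + 0.2·(5) = 9
E[Launch late] = 0.8·(11) + 0.2·(4) = 9.6
Best response: Launch late (9.6 is the largest).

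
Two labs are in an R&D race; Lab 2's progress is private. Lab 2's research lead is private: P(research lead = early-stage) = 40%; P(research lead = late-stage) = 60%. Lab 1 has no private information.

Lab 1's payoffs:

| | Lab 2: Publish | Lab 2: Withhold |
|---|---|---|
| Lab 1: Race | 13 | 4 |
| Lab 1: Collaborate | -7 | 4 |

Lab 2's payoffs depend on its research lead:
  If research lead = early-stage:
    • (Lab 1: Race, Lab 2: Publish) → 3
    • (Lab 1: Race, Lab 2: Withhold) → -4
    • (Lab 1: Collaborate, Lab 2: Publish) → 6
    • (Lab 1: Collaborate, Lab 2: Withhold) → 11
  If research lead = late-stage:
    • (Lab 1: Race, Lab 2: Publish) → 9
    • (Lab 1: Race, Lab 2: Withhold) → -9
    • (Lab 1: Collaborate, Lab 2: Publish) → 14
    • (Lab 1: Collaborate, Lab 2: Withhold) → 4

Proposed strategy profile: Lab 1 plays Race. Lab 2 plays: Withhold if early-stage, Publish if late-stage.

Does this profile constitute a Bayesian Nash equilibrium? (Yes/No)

No

Lab 1 plays Race: E[Race] = 0.4·(4) + 0.6·(13) = 9.4; E[Collaborate] = -2.6. Best-responding. ✓
Lab 2 (research lead early-stage), facing Race: Publish gives 3, Withhold gives -4. Proposed Withhold is not best — profitable deviation exists. ✗
Lab 2 (research lead late-stage), facing Race: Publish gives 9, Withhold gives -9. Proposed Publish is best. ✓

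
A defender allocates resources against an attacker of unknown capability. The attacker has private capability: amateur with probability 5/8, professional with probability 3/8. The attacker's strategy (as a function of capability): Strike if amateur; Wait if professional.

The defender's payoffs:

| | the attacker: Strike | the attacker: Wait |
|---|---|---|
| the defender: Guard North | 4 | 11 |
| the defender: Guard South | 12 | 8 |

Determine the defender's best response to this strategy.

E[Guard North] = 5/8·(4) + 3/8·(11) = 53/8
E[Guard South] = 5/8·(12) + 3/8·(8) = 21/2
Best response: Guard South (21/2 is the largest).

Guard South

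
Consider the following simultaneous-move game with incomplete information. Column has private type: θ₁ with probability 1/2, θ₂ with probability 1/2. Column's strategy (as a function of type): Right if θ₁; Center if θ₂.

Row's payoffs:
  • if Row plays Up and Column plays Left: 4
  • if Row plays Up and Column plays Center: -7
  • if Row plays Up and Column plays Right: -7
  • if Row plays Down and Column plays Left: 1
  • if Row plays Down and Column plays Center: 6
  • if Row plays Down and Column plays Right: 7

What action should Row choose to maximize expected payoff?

Down

E[Up] = 1/2·(-7) + 1/2·(-7) = -7
E[Down] = 1/2·(7) + 1/2·(6) = 13/2
Best response: Down (13/2 is the largest).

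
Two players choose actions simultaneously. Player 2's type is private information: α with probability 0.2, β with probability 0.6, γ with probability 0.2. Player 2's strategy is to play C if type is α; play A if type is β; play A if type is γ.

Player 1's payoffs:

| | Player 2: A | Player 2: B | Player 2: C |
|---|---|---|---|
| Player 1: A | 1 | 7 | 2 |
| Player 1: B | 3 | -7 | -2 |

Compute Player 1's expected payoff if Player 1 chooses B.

2

Take the expectation over Player 2's type, weighting each type's action by its prior probability.
E[B] = 0.2·(-2) + 0.6·3 + 0.2·3 = (-0.4) + 1.8 + 0.6 = 2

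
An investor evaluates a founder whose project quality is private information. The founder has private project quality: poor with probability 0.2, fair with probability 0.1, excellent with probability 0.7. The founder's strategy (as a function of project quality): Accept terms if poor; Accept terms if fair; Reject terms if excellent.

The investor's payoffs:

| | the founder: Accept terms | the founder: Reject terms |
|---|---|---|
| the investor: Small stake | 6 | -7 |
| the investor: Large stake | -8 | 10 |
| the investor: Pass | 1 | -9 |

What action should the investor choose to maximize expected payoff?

E[Small stake] = 0.2·(6) + 0.1·(6) + 0.7·(-7) = -3.1
E[Large stake] = 0.2·(-8) + 0.1·(-8) + 0.7·(10) = 4.6
E[Pass] = 0.2·(1) + 0.1·(1) + 0.7·(-9) = -6
Best response: Large stake (4.6 is the largest).

Large stake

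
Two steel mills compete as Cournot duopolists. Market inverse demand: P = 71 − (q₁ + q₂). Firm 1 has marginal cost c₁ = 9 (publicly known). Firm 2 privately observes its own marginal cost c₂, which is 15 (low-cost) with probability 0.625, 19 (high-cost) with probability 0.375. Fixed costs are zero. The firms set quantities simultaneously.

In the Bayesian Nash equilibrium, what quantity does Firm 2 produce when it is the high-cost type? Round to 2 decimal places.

Each type of Firm 2 best-responds to q₁; Firm 1 best-responds to the expected q₂ over Firm 2's types.
Firm 2 with cost c maximizes (71 − (q₁+q₂) − c)·q₂, giving q₂(c) = (71 − c − q₁)/2.
E[c₂] = 0.625·15 + 0.375·19 = 16.5
Firm 1's FOC against E[q₂] yields q₁ = (71 − 2·9 + E[c₂])/3 = (71 − 18 + 16.5)/3 = 23.1667.
q₂(high-cost) = (71 − 19 − 23.1667)/2 = 14.4167.

14.42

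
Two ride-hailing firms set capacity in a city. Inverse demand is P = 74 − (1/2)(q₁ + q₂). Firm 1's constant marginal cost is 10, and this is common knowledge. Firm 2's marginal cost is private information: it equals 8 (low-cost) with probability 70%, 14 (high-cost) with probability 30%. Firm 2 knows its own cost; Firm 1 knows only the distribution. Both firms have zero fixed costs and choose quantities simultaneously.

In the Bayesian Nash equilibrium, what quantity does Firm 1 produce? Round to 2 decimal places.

Each type of Firm 2 best-responds to q₁; Firm 1 best-responds to the expected q₂ over Firm 2's types.
Firm 2 with cost c maximizes (74 − (1/2)(q₁+q₂) − c)·q₂, giving q₂(c) = (74 − c − (1/2)q₁).
E[c₂] = 0.7·8 + 0.3·14 = 9.8
Firm 1's FOC against E[q₂] yields q₁ = (74 − 2·10 + E[c₂])/(3/2) = (74 − 20 + 9.8)/(3/2) = 42.5333.

42.53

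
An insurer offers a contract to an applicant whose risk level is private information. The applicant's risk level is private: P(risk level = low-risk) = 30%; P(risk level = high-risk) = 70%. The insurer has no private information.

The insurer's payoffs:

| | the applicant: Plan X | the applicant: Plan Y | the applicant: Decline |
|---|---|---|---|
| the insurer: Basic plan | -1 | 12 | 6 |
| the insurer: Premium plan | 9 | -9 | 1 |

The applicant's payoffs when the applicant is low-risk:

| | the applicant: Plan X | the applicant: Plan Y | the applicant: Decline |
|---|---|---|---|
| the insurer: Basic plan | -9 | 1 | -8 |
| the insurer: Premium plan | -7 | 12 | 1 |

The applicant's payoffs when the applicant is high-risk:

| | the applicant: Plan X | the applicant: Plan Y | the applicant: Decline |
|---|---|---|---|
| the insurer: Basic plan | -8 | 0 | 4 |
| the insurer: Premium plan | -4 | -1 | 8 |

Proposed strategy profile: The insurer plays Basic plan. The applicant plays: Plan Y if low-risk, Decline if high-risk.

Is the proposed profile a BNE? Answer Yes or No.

Yes

A profile is a BNE iff every type of every player is best-responding given beliefs about the other side.
The insurer plays Basic plan: E[Basic plan] = 0.3·(12) + 0.7·(6) = 7.8; E[Premium plan] = -2. Best-responding. ✓
The applicant (risk level low-risk), facing Basic plan: Plan X gives -9, Plan Y gives 1, Decline gives -8. Proposed Plan Y is best. ✓
The applicant (risk level high-risk), facing Basic plan: Plan X gives -8, Plan Y gives 0, Decline gives 4. Proposed Decline is best. ✓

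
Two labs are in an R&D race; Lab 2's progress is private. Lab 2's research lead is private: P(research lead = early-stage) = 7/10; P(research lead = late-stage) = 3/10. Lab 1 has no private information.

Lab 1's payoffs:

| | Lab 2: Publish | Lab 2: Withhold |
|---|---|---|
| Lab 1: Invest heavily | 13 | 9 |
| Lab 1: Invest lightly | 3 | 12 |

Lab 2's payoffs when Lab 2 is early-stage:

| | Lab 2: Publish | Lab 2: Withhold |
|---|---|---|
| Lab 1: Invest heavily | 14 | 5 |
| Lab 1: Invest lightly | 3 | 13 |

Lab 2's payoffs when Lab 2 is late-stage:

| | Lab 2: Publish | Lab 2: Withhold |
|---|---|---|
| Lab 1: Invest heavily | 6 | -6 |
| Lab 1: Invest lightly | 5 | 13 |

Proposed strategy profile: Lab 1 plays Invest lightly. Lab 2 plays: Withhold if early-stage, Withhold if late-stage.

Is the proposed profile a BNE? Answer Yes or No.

Lab 1 plays Invest lightly: E[Invest lightly] = 7/10·(12) + 3/10·(12) = 12; E[Invest heavily] = 9. Best-responding. ✓
Lab 2 (research lead early-stage), facing Invest lightly: Publish gives 3, Withhold gives 13. Proposed Withhold is best. ✓
Lab 2 (research lead late-stage), facing Invest lightly: Publish gives 5, Withhold gives 13. Proposed Withhold is best. ✓

Yes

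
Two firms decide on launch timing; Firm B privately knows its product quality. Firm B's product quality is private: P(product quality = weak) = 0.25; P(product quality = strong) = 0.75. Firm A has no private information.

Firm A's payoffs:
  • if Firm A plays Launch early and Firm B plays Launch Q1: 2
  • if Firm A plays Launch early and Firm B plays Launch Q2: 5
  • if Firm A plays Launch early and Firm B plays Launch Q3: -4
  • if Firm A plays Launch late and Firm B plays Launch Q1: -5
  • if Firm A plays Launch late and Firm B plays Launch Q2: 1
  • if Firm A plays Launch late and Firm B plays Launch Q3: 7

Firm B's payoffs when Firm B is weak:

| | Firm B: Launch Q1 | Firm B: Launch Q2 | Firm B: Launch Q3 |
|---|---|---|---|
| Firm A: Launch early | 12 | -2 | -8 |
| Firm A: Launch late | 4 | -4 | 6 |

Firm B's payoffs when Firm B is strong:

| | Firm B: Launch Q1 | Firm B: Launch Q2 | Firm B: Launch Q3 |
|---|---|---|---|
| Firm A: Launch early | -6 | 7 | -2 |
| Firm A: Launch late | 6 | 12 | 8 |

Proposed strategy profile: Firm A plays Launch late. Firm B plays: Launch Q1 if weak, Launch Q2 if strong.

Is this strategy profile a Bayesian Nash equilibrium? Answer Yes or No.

No

Firm A plays Launch late: E[Launch late] = 0.25·(-5) + 0.75·(1) = -0.5; E[Launch early] = 4.25. Not best-responding. ✗
Firm B (product quality weak), facing Launch late: Launch Q1 gives 4, Launch Q2 gives -4, Launch Q3 gives 6. Proposed Launch Q1 is not best — profitable deviation exists. ✗
Firm B (product quality strong), facing Launch late: Launch Q1 gives 6, Launch Q2 gives 12, Launch Q3 gives 8. Proposed Launch Q2 is best. ✓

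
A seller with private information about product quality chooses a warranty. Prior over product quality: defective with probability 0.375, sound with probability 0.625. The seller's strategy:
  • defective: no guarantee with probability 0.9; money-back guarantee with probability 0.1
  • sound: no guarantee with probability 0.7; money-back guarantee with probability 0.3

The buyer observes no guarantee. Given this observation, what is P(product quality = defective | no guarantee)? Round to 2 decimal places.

P(no guarantee) = 0.375·0.9 + 0.625·0.7 = 0.775
P(defective | no guarantee) = (0.375·0.9) / 0.775 = 0.3375 / 0.775 = 0.435484

0.44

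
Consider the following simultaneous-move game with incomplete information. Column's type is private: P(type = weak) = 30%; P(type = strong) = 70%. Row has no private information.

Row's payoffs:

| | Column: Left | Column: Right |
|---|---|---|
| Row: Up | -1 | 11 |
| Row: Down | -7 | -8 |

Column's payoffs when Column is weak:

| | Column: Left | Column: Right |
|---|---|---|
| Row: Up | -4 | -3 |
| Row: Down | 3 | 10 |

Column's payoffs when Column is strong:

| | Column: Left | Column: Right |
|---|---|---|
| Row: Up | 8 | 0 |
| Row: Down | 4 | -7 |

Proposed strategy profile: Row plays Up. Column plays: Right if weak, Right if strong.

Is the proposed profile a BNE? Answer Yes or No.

Row plays Up: E[Up] = 0.3·(11) + 0.7·(11) = 11; E[Down] = -8. Best-responding. ✓
Column (type weak), facing Up: Left gives -4, Right gives -3. Proposed Right is best. ✓
Column (type strong), facing Up: Left gives 8, Right gives 0. Proposed Right is not best — profitable deviation exists. ✗

No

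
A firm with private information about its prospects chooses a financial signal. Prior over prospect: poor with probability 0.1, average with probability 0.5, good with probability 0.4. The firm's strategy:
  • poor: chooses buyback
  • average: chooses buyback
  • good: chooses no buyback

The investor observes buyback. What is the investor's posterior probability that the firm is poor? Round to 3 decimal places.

0.167

P(buyback) = 0.1·1 + 0.5·1 + 0.4·0 = 0.6
P(poor | buyback) = (0.1·1) / 0.6 = 0.1 / 0.6 = 0.166667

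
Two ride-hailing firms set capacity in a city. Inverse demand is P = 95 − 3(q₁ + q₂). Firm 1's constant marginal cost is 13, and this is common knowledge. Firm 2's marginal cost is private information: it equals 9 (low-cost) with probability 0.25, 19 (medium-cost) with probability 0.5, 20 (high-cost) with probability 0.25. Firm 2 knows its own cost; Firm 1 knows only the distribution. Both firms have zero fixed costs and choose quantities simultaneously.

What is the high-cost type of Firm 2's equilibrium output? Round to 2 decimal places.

Firm 2 with cost c maximizes (95 − 3(q₁+q₂) − c)·q₂, giving q₂(c) = (95 − c − 3q₁)/6.
E[c₂] = 0.25·9 + 0.5·19 + 0.25·20 = 16.75
Firm 1's FOC against E[q₂] yields q₁ = (95 − 2·13 + E[c₂])/9 = (95 − 26 + 16.75)/9 = 9.52778.
q₂(high-cost) = (95 − 20 − 3·9.52778)/6 = 7.73611.

7.74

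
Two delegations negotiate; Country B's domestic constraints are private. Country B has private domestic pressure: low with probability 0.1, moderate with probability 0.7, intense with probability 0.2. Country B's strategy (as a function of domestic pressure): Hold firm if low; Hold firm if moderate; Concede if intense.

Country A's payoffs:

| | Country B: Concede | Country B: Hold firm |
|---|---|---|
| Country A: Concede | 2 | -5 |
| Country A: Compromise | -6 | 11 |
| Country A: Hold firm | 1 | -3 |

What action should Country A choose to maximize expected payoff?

E[Concede] = 0.1·(-5) + 0.7·(-5) + 0.2·(2) = -3.6
E[Compromise] = 0.1·(11) + 0.7·(11) + 0.2·(-6) = 7.6
E[Hold firm] = 0.1·(-3) + 0.7·(-3) + 0.2·(1) = -2.2
Best response: Compromise (7.6 is the largest).

Compromise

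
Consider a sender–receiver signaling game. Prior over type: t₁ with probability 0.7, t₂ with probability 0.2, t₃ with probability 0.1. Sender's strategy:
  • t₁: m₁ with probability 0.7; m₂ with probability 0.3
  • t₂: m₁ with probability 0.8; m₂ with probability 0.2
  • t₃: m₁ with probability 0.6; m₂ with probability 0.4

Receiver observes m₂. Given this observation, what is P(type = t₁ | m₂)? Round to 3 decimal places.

0.724

P(m₂) = 0.7·0.3 + 0.2·0.2 + 0.1·0.4 = 0.29
P(t₁ | m₂) = (0.7·0.3) / 0.29 = 0.21 / 0.29 = 0.724138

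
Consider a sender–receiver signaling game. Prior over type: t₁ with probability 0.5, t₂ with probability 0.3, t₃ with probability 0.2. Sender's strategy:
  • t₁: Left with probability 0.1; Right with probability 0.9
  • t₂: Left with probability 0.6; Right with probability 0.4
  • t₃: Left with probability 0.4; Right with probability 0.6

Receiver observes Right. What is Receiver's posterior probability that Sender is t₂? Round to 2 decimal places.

0.17

P(Right) = 0.5·0.9 + 0.3·0.4 + 0.2·0.6 = 0.69
P(t₂ | Right) = (0.3·0.4) / 0.69 = 0.12 / 0.69 = 0.173913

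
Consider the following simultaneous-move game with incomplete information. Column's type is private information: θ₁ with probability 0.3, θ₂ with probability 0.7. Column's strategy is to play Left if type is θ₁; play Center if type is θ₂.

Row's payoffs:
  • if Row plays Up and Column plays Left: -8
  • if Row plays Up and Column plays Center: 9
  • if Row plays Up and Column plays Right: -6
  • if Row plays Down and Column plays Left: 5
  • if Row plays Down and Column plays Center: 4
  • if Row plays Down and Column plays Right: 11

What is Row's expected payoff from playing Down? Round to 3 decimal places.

4.300

E[Down] = 0.3·5 + 0.7·4 = 1.5 + 2.8 = 4.3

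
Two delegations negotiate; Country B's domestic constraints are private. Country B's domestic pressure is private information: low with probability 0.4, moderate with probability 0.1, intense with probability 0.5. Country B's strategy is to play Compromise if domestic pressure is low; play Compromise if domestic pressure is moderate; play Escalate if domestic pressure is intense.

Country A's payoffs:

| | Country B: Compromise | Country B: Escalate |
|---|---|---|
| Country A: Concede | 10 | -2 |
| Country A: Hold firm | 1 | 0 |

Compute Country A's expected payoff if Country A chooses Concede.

4

E[Concede] = 0.4·10 + 0.1·10 + 0.5·(-2) = 4 + 1 + (-1) = 4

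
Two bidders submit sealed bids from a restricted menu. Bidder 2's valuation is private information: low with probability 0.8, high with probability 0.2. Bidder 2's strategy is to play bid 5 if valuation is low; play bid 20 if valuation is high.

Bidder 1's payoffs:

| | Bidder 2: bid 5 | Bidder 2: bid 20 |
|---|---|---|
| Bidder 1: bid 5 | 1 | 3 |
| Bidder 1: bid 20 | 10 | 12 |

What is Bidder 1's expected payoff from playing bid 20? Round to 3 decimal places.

E[bid 20] = 0.8·10 + 0.2·12 = 8 + 2.4 = 10.4

10.400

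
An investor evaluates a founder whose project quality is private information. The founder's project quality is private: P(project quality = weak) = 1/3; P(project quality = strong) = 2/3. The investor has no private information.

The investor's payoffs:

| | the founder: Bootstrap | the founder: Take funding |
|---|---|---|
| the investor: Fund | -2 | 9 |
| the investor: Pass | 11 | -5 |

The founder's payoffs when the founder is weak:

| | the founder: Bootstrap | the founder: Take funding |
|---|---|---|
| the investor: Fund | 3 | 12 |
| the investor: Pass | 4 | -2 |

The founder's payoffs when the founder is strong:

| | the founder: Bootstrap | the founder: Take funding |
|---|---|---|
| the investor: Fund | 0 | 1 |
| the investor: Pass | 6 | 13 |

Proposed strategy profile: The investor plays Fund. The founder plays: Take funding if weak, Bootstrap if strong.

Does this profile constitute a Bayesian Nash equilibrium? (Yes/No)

No

The investor plays Fund: E[Fund] = 1/3·(9) + 2/3·(-2) = 5/3; E[Pass] = 17/3. Not best-responding. ✗
The founder (project quality weak), facing Fund: Bootstrap gives 3, Take funding gives 12. Proposed Take funding is best. ✓
The founder (project quality strong), facing Fund: Bootstrap gives 0, Take funding gives 1. Proposed Bootstrap is not best — profitable deviation exists. ✗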